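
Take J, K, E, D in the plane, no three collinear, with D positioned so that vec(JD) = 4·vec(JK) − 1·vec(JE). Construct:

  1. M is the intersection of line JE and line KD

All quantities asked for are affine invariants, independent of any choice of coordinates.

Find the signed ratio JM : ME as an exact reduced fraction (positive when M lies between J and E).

JM:ME = 1/2

Work in coordinates with J = (0, 0), K = (1, 0), E = (0, 1), D = (4, -1).
1. M is the intersection of line JE and line KD ⇒ M = (0, 1/3)
M = J + t·(E−J) with t = 1/3, so JM:ME = t:(1−t) = 1/3:2/3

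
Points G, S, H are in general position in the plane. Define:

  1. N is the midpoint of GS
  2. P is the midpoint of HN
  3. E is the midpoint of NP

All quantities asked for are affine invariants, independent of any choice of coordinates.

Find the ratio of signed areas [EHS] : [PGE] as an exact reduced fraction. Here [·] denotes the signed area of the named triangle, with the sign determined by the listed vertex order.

Set G = (0, 0), S = (1, 0), H = (0, 1); any affine frame gives the same invariant.
1. N is the midpoint of GS ⇒ N = (1/2, 0)
2. P is the midpoint of HN ⇒ P = (1/4, 1/2)
3. E is the midpoint of NP ⇒ E = (3/8, 1/4)
2·[EHS] = -3/8, 2·[PGE] = 1/8
[EHS]:[PGE] = -3/8:1/8 = -3

[EHS]:[PGE] = -3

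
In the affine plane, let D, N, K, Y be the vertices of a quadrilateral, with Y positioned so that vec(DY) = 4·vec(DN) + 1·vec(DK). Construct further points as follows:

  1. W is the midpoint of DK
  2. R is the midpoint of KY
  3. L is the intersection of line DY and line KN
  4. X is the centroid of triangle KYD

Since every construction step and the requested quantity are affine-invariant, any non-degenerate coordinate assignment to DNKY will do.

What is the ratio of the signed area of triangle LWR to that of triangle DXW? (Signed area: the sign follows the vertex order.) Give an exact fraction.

[LWR]:[DXW] = -3/2

Choose coordinates D = (0, 0), N = (1, 0), K = (0, 1), Y = (4, 1).
1. W is the midpoint of DK ⇒ W = (0, 1/2)
2. R is the midpoint of KY ⇒ R = (2, 1)
3. L is the intersection of line DY and line KN ⇒ L = (4/5, 1/5)
4. X is the centroid of triangle KYD ⇒ X = (4/3, 2/3)
2·[LWR] = -1, 2·[DXW] = 2/3
[LWR]:[DXW] = -1:2/3 = -3/2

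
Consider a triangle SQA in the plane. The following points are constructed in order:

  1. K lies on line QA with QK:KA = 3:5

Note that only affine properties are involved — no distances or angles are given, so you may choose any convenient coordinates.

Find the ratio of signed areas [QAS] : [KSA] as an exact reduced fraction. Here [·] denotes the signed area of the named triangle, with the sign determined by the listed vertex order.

[QAS]:[KSA] = -8/5

Choose coordinates S = (0, 0), Q = (1, 0), A = (0, 1).
1. K lies on line QA with QK:KA = 3:5 ⇒ K = (5/8, 3/8)
2·[QAS] = 1, 2·[KSA] = -5/8
[QAS]:[KSA] = 1:-5/8 = -8/5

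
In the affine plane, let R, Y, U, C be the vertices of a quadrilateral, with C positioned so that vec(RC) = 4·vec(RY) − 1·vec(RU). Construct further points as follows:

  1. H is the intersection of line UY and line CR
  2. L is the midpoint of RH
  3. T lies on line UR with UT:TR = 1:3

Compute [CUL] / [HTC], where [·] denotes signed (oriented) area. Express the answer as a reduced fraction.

Assign R = (0, 0), Y = (1, 0), U = (0, 1), C = (4, -1) — the answer is frame-independent, so this choice is without loss of generality.
1. H is the intersection of line UY and line CR ⇒ H = (4/3, -1/3)
2. L is the midpoint of RH ⇒ L = (2/3, -1/6)
3. T lies on line UR with UT:TR = 1:3 ⇒ T = (0, 3/4)
2·[CUL] = 10/3, 2·[HTC] = -2
[CUL]:[HTC] = 10/3:-2 = -5/3

[CUL]:[HTC] = -5/3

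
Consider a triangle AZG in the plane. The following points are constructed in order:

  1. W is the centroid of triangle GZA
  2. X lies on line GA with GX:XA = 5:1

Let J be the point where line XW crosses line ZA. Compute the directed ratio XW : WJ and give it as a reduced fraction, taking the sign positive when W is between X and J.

Work in coordinates with A = (0, 0), Z = (1, 0), G = (0, 1).
1. W is the centroid of triangle GZA ⇒ W = (1/3, 1/3)
2. X lies on line GA with GX:XA = 5:1 ⇒ X = (0, 1/6)
line XW meets ZA at J = (-1/3, 0)
W = X + t·(J−X) with t = -1, so XW:WJ = -1:2

XW:WJ = -1/2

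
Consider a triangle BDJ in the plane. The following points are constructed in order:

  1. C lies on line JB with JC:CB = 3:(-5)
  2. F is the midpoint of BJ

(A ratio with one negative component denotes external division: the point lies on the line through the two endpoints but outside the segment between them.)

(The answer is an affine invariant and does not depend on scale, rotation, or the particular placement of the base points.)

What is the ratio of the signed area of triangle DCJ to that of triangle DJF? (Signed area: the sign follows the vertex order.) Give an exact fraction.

[DCJ]:[DJF] = 3

Assign B = (0, 0), D = (1, 0), J = (0, 1) — the answer is frame-independent, so this choice is without loss of generality.
1. C lies on line JB with JC:CB = 3:(-5) ⇒ C = (0, 5/2)
2. F is the midpoint of BJ ⇒ F = (0, 1/2)
2·[DCJ] = 3/2, 2·[DJF] = 1/2
[DCJ]:[DJF] = 3/2:1/2 = 3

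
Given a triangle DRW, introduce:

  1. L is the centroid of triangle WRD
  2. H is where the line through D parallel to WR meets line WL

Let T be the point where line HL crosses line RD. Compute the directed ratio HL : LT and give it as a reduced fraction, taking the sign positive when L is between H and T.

Set D = (0, 0), R = (1, 0), W = (0, 1); any affine frame gives the same invariant.
1. L is the centroid of triangle WRD ⇒ L = (1/3, 1/3)
2. H is where the line through D parallel to WR meets line WL ⇒ H = (1, -1)
line HL meets RD at T = (1/2, 0)
L = H + t·(T−H) with t = 4/3, so HL:LT = 4/3:-1/3

HL:LT = -4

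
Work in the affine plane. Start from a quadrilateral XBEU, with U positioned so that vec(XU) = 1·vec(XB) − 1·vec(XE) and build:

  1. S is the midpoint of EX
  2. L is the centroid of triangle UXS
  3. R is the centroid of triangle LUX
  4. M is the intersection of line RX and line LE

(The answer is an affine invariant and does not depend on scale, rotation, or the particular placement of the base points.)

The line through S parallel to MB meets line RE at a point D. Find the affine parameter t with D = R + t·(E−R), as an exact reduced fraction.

t = 88/127

Set X = (0, 0), B = (1, 0), E = (0, 1), U = (1, -1); any affine frame gives the same invariant.
1. S is the midpoint of EX ⇒ S = (0, 1/2)
2. L is the centroid of triangle UXS ⇒ L = (1/3, -1/6)
3. R is the centroid of triangle LUX ⇒ R = (4/9, -7/18)
4. M is the intersection of line RX and line LE ⇒ M = (8/21, -1/3)
through S parallel to MB: direction (13/21, 1/3); meets RE at D = (52/381, 437/762)
D = R + t·(E−R) with t = 88/127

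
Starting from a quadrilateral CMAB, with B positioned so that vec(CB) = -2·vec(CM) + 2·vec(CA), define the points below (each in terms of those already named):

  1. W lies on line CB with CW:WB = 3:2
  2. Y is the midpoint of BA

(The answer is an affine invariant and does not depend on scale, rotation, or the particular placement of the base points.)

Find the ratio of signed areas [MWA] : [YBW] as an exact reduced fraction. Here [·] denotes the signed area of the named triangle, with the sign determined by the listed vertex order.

Work in coordinates with C = (0, 0), M = (1, 0), A = (0, 1), B = (-2, 2).
1. W lies on line CB with CW:WB = 3:2 ⇒ W = (-6/5, 6/5)
2. Y is the midpoint of BA ⇒ Y = (-1, 3/2)
2·[MWA] = -1, 2·[YBW] = 2/5
[MWA]:[YBW] = -1:2/5 = -5/2

[MWA]:[YBW] = -5/2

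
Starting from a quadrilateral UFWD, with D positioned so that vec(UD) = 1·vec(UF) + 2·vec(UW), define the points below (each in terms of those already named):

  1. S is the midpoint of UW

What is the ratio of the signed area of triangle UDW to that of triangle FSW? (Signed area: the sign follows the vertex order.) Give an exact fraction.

[UDW]:[FSW] = -2

Set U = (0, 0), F = (1, 0), W = (0, 1), D = (1, 2); any affine frame gives the same invariant.
1. S is the midpoint of UW ⇒ S = (0, 1/2)
2·[UDW] = 1, 2·[FSW] = -1/2
[UDW]:[FSW] = 1:-1/2 = -2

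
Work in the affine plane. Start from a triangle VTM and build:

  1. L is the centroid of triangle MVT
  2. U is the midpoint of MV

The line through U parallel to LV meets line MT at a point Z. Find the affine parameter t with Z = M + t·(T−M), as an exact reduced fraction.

t = 1/4

Set V = (0, 0), T = (1, 0), M = (0, 1); any affine frame gives the same invariant.
1. L is the centroid of triangle MVT ⇒ L = (1/3, 1/3)
2. U is the midpoint of MV ⇒ U = (0, 1/2)
through U parallel to LV: direction (-1/3, -1/3); meets MT at Z = (1/4, 3/4)
Z = M + t·(T−M) with t = 1/4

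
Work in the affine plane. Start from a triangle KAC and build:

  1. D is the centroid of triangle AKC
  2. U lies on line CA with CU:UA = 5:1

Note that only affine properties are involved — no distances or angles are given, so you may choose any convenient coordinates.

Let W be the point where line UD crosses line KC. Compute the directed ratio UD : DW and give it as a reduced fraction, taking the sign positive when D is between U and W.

Set K = (0, 0), A = (1, 0), C = (0, 1); any affine frame gives the same invariant.
1. D is the centroid of triangle AKC ⇒ D = (1/3, 1/3)
2. U lies on line CA with CU:UA = 5:1 ⇒ U = (5/6, 1/6)
line UD meets KC at W = (0, 4/9)
D = U + t·(W−U) with t = 3/5, so UD:DW = 3/5:2/5

UD:DW = 3/2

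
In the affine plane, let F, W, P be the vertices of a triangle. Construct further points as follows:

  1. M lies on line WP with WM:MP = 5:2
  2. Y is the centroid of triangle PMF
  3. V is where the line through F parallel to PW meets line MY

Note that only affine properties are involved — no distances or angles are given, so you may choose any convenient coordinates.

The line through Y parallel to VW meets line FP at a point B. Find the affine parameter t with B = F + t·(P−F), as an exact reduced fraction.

Assign F = (0, 0), W = (1, 0), P = (0, 1) — the answer is frame-independent, so this choice is without loss of generality.
1. M lies on line WP with WM:MP = 5:2 ⇒ M = (2/7, 5/7)
2. Y is the centroid of triangle PMF ⇒ Y = (2/21, 4/7)
3. V is where the line through F parallel to PW meets line MY ⇒ V = (-2/7, 2/7)
through Y parallel to VW: direction (9/7, -2/7); meets FP at B = (0, 16/27)
B = F + t·(P−F) with t = 16/27

t = 16/27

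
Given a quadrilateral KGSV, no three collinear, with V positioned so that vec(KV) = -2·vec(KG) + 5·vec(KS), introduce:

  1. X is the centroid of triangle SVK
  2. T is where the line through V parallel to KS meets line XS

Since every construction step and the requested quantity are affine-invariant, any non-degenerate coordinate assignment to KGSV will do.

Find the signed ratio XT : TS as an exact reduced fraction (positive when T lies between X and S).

Work in coordinates with K = (0, 0), G = (1, 0), S = (0, 1), V = (-2, 5).
1. X is the centroid of triangle SVK ⇒ X = (-2/3, 2)
2. T is where the line through V parallel to KS meets line XS ⇒ T = (-2, 4)
T = X + t·(S−X) with t = -2, so XT:TS = t:(1−t) = -2:3

XT:TS = -2/3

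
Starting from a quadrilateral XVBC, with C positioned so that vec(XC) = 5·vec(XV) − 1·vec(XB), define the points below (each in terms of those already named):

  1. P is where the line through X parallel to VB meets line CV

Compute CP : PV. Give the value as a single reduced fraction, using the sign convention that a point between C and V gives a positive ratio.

CP:PV = -4

Work in coordinates with X = (0, 0), V = (1, 0), B = (0, 1), C = (5, -1).
1. P is where the line through X parallel to VB meets line CV ⇒ P = (-1/3, 1/3)
P = C + t·(V−C) with t = 4/3, so CP:PV = t:(1−t) = 4/3:-1/3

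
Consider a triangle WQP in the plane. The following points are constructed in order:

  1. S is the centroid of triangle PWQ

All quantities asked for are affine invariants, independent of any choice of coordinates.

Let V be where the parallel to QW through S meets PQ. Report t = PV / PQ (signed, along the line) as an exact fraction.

t = 2/3

Assign W = (0, 0), Q = (1, 0), P = (0, 1) — the answer is frame-independent, so this choice is without loss of generality.
1. S is the centroid of triangle PWQ ⇒ S = (1/3, 1/3)
through S parallel to QW: direction (-1, 0); meets PQ at V = (2/3, 1/3)
V = P + t·(Q−P) with t = 2/3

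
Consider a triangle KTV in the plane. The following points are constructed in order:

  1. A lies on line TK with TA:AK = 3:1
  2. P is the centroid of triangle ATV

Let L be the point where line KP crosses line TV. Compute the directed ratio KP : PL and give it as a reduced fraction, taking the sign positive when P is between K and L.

Work in coordinates with K = (0, 0), T = (1, 0), V = (0, 1).
1. A lies on line TK with TA:AK = 3:1 ⇒ A = (1/4, 0)
2. P is the centroid of triangle ATV ⇒ P = (5/12, 1/3)
line KP meets TV at L = (5/9, 4/9)
P = K + t·(L−K) with t = 3/4, so KP:PL = 3/4:1/4

KP:PL = 3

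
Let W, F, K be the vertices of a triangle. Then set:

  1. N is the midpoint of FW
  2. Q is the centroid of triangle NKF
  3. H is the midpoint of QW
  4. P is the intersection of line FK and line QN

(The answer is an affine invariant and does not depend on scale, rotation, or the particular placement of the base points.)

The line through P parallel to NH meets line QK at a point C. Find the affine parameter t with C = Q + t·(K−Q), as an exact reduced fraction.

t = 1/2

Work in coordinates with W = (0, 0), F = (1, 0), K = (0, 1).
1. N is the midpoint of FW ⇒ N = (1/2, 0)
2. Q is the centroid of triangle NKF ⇒ Q = (1/2, 1/3)
3. H is the midpoint of QW ⇒ H = (1/4, 1/6)
4. P is the intersection of line FK and line QN ⇒ P = (1/2, 1/2)
through P parallel to NH: direction (-1/4, 1/6); meets QK at C = (1/4, 2/3)
C = Q + t·(K−Q) with t = 1/2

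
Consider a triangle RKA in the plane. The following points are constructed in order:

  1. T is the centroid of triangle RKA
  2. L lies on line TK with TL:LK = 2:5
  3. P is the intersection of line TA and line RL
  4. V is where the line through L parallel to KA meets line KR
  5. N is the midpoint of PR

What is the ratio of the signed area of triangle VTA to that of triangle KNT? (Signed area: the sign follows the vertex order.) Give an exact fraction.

[VTA]:[KNT] = 6/7

Choose coordinates R = (0, 0), K = (1, 0), A = (0, 1).
1. T is the centroid of triangle RKA ⇒ T = (1/3, 1/3)
2. L lies on line TK with TL:LK = 2:5 ⇒ L = (11/21, 5/21)
3. P is the intersection of line TA and line RL ⇒ P = (11/27, 5/27)
4. V is where the line through L parallel to KA meets line KR ⇒ V = (16/21, 0)
5. N is the midpoint of PR ⇒ N = (11/54, 5/54)
2·[VTA] = -11/63, 2·[KNT] = -11/54
[VTA]:[KNT] = -11/63:-11/54 = 6/7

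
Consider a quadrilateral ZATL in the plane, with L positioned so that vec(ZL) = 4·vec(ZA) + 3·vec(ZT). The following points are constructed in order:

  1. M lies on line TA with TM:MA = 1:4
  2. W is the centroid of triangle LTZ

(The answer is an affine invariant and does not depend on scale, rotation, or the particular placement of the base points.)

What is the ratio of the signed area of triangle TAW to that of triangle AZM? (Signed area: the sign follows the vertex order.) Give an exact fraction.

Assign Z = (0, 0), A = (1, 0), T = (0, 1), L = (4, 3) — the answer is frame-independent, so this choice is without loss of generality.
1. M lies on line TA with TM:MA = 1:4 ⇒ M = (1/5, 4/5)
2. W is the centroid of triangle LTZ ⇒ W = (4/3, 4/3)
2·[TAW] = 5/3, 2·[AZM] = -4/5
[TAW]:[AZM] = 5/3:-4/5 = -25/12

[TAW]:[AZM] = -25/12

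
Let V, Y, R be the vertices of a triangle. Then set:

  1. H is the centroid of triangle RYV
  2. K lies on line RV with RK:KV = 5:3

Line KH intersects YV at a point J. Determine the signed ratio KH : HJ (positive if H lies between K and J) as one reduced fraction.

KH:HJ = 1/8

Set V = (0, 0), Y = (1, 0), R = (0, 1); any affine frame gives the same invariant.
1. H is the centroid of triangle RYV ⇒ H = (1/3, 1/3)
2. K lies on line RV with RK:KV = 5:3 ⇒ K = (0, 3/8)
line KH meets YV at J = (3, 0)
H = K + t·(J−K) with t = 1/9, so KH:HJ = 1/9:8/9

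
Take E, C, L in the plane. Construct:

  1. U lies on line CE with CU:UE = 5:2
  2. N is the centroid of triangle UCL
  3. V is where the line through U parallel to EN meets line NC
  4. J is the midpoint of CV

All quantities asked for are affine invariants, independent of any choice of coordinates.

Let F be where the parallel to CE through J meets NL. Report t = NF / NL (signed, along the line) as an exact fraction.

t = -9/28

Assign E = (0, 0), C = (1, 0), L = (0, 1) — the answer is frame-independent, so this choice is without loss of generality.
1. U lies on line CE with CU:UE = 5:2 ⇒ U = (2/7, 0)
2. N is the centroid of triangle UCL ⇒ N = (3/7, 1/3)
3. V is where the line through U parallel to EN meets line NC ⇒ V = (29/49, 5/21)
4. J is the midpoint of CV ⇒ J = (39/49, 5/42)
through J parallel to CE: direction (-1, 0); meets NL at F = (111/196, 5/42)
F = N + t·(L−N) with t = -9/28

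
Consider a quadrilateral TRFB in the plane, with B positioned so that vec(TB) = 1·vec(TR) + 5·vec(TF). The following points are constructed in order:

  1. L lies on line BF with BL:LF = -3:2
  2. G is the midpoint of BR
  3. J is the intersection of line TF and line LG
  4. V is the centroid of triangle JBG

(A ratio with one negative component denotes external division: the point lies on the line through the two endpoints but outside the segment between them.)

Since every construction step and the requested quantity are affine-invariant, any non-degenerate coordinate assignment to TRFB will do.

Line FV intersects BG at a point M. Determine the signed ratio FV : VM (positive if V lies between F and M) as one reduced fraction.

FV:VM = 2

Work in coordinates with T = (0, 0), R = (1, 0), F = (0, 1), B = (1, 5).
1. L lies on line BF with BL:LF = -3:2 ⇒ L = (-2, -7)
2. G is the midpoint of BR ⇒ G = (1, 5/2)
3. J is the intersection of line TF and line LG ⇒ J = (0, -2/3)
4. V is the centroid of triangle JBG ⇒ V = (2/3, 41/18)
line FV meets BG at M = (1, 35/12)
V = F + t·(M−F) with t = 2/3, so FV:VM = 2/3:1/3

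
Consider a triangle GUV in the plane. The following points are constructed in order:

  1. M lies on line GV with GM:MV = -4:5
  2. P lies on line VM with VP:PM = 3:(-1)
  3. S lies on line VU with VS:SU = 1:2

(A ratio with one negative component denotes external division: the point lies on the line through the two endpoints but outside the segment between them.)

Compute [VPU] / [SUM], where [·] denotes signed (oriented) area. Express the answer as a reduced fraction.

[VPU]:[SUM] = -9/4

Set G = (0, 0), U = (1, 0), V = (0, 1); any affine frame gives the same invariant.
1. M lies on line GV with GM:MV = -4:5 ⇒ M = (0, -4)
2. P lies on line VM with VP:PM = 3:(-1) ⇒ P = (0, -13/2)
3. S lies on line VU with VS:SU = 1:2 ⇒ S = (1/3, 2/3)
2·[VPU] = 15/2, 2·[SUM] = -10/3
[VPU]:[SUM] = 15/2:-10/3 = -9/4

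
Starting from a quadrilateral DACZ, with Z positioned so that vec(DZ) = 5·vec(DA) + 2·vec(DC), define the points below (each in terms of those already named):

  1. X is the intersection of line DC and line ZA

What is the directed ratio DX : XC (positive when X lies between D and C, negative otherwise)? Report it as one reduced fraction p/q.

Work in coordinates with D = (0, 0), A = (1, 0), C = (0, 1), Z = (5, 2).
1. X is the intersection of line DC and line ZA ⇒ X = (0, -1/2)
X = D + t·(C−D) with t = -1/2, so DX:XC = t:(1−t) = -1/2:3/2

DX:XC = -1/3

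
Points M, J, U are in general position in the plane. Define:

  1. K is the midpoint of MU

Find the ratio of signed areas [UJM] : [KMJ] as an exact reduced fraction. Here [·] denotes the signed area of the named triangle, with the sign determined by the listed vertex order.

[UJM]:[KMJ] = -2

Choose coordinates M = (0, 0), J = (1, 0), U = (0, 1).
1. K is the midpoint of MU ⇒ K = (0, 1/2)
2·[UJM] = -1, 2·[KMJ] = 1/2
[UJM]:[KMJ] = -1:1/2 = -2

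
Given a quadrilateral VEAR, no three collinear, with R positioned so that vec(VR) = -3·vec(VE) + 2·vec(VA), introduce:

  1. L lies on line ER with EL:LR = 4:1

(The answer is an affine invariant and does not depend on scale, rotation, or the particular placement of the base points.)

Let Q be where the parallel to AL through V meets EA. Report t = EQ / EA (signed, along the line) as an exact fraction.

t = -3/8

Set V = (0, 0), E = (1, 0), A = (0, 1), R = (-3, 2); any affine frame gives the same invariant.
1. L lies on line ER with EL:LR = 4:1 ⇒ L = (-11/5, 8/5)
through V parallel to AL: direction (-11/5, 3/5); meets EA at Q = (11/8, -3/8)
Q = E + t·(A−E) with t = -3/8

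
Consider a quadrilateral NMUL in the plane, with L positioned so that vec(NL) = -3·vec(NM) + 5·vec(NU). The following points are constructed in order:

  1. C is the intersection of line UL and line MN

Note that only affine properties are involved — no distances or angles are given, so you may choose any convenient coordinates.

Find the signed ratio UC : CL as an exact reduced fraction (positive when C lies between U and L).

Choose coordinates N = (0, 0), M = (1, 0), U = (0, 1), L = (-3, 5).
1. C is the intersection of line UL and line MN ⇒ C = (3/4, 0)
C = U + t·(L−U) with t = -1/4, so UC:CL = t:(1−t) = -1/4:5/4

UC:CL = -1/5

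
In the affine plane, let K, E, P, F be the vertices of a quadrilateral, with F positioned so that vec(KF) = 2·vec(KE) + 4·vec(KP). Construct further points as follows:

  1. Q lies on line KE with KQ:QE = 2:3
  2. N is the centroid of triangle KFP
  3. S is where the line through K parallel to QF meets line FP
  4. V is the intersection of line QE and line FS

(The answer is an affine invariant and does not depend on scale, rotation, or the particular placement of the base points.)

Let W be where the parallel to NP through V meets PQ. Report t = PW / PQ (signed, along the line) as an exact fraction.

t = 5/21

Work in coordinates with K = (0, 0), E = (1, 0), P = (0, 1), F = (2, 4).
1. Q lies on line KE with KQ:QE = 2:3 ⇒ Q = (2/5, 0)
2. N is the centroid of triangle KFP ⇒ N = (2/3, 5/3)
3. S is where the line through K parallel to QF meets line FP ⇒ S = (1, 5/2)
4. V is the intersection of line QE and line FS ⇒ V = (-2/3, 0)
through V parallel to NP: direction (-2/3, -2/3); meets PQ at W = (2/21, 16/21)
W = P + t·(Q−P) with t = 5/21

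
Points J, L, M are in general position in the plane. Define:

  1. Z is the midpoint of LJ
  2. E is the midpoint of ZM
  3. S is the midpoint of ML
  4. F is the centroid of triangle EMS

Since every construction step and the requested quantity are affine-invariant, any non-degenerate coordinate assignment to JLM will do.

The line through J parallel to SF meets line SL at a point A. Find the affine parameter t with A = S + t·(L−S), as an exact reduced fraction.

t = 5

Set J = (0, 0), L = (1, 0), M = (0, 1); any affine frame gives the same invariant.
1. Z is the midpoint of LJ ⇒ Z = (1/2, 0)
2. E is the midpoint of ZM ⇒ E = (1/4, 1/2)
3. S is the midpoint of ML ⇒ S = (1/2, 1/2)
4. F is the centroid of triangle EMS ⇒ F = (1/4, 2/3)
through J parallel to SF: direction (-1/4, 1/6); meets SL at A = (3, -2)
A = S + t·(L−S) with t = 5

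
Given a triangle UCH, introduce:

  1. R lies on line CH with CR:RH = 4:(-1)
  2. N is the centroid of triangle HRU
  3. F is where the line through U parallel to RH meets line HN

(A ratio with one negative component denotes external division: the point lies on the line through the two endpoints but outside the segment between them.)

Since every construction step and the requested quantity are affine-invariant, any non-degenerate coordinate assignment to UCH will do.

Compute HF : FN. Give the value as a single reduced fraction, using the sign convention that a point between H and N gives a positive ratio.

HF:FN = -3/2

Work in coordinates with U = (0, 0), C = (1, 0), H = (0, 1).
1. R lies on line CH with CR:RH = 4:(-1) ⇒ R = (-1/3, 4/3)
2. N is the centroid of triangle HRU ⇒ N = (-1/9, 7/9)
3. F is where the line through U parallel to RH meets line HN ⇒ F = (-1/3, 1/3)
F = H + t·(N−H) with t = 3, so HF:FN = t:(1−t) = 3:-2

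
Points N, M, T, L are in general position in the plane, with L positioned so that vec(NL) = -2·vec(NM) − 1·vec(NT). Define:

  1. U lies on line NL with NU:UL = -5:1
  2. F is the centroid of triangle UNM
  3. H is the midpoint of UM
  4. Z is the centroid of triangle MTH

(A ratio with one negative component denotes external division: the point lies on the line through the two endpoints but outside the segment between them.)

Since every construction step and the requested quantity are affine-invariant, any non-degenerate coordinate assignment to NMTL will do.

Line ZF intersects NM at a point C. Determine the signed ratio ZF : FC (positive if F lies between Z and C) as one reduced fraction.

Work in coordinates with N = (0, 0), M = (1, 0), T = (0, 1), L = (-2, -1).
1. U lies on line NL with NU:UL = -5:1 ⇒ U = (-5/2, -5/4)
2. F is the centroid of triangle UNM ⇒ F = (-1/2, -5/12)
3. H is the midpoint of UM ⇒ H = (-3/4, -5/8)
4. Z is the centroid of triangle MTH ⇒ Z = (1/12, 1/8)
line ZF meets NM at C = (-2/39, 0)
F = Z + t·(C−Z) with t = 13/3, so ZF:FC = 13/3:-10/3

ZF:FC = -13/10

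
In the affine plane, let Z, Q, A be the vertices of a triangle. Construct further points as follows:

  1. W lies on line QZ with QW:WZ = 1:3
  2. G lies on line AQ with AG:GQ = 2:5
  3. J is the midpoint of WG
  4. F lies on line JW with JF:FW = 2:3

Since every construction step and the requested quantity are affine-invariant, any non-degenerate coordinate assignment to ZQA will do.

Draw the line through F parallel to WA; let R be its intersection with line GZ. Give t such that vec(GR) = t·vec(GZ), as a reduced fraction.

Work in coordinates with Z = (0, 0), Q = (1, 0), A = (0, 1).
1. W lies on line QZ with QW:WZ = 1:3 ⇒ W = (3/4, 0)
2. G lies on line AQ with AG:GQ = 2:5 ⇒ G = (2/7, 5/7)
3. J is the midpoint of WG ⇒ J = (29/56, 5/14)
4. F lies on line JW with JF:FW = 2:3 ⇒ F = (171/280, 3/14)
through F parallel to WA: direction (-3/4, 1); meets GZ at R = (216/805, 108/161)
R = G + t·(Z−G) with t = 7/115

t = 7/115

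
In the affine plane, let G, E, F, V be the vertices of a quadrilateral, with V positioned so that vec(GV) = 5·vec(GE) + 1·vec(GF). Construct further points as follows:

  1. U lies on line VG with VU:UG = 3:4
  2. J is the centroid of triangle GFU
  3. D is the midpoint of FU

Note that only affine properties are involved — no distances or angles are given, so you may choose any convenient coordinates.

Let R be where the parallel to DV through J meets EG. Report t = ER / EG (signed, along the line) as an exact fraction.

Work in coordinates with G = (0, 0), E = (1, 0), F = (0, 1), V = (5, 1).
1. U lies on line VG with VU:UG = 3:4 ⇒ U = (20/7, 4/7)
2. J is the centroid of triangle GFU ⇒ J = (20/21, 11/21)
3. D is the midpoint of FU ⇒ D = (10/7, 11/14)
through J parallel to DV: direction (25/7, 3/14); meets EG at R = (-70/9, 0)
R = E + t·(G−E) with t = 79/9

t = 79/9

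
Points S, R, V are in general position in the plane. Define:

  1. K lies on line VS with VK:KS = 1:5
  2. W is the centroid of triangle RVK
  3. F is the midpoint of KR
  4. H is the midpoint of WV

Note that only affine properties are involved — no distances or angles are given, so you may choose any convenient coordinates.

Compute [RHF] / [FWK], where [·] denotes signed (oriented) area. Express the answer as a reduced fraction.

Work in coordinates with S = (0, 0), R = (1, 0), V = (0, 1).
1. K lies on line VS with VK:KS = 1:5 ⇒ K = (0, 5/6)
2. W is the centroid of triangle RVK ⇒ W = (1/3, 11/18)
3. F is the midpoint of KR ⇒ F = (1/2, 5/12)
4. H is the midpoint of WV ⇒ H = (1/6, 29/36)
2·[RHF] = 1/18, 2·[FWK] = 1/36
[RHF]:[FWK] = 1/18:1/36 = 2

[RHF]:[FWK] = 2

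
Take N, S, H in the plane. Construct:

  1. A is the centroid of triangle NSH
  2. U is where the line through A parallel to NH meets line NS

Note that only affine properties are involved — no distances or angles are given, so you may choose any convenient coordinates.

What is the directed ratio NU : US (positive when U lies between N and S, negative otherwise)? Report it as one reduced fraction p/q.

Set N = (0, 0), S = (1, 0), H = (0, 1); any affine frame gives the same invariant.
1. A is the centroid of triangle NSH ⇒ A = (1/3, 1/3)
2. U is where the line through A parallel to NH meets line NS ⇒ U = (1/3, 0)
U = N + t·(S−N) with t = 1/3, so NU:US = t:(1−t) = 1/3:2/3

NU:US = 1/2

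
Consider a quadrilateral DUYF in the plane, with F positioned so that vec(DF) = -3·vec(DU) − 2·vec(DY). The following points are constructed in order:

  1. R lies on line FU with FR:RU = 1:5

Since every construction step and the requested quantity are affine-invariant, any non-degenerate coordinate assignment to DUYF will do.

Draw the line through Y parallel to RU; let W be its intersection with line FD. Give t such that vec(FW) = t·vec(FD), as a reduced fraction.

Set D = (0, 0), U = (1, 0), Y = (0, 1), F = (-3, -2); any affine frame gives the same invariant.
1. R lies on line FU with FR:RU = 1:5 ⇒ R = (-7/3, -5/3)
through Y parallel to RU: direction (10/3, 5/3); meets FD at W = (6, 4)
W = F + t·(D−F) with t = 3

t = 3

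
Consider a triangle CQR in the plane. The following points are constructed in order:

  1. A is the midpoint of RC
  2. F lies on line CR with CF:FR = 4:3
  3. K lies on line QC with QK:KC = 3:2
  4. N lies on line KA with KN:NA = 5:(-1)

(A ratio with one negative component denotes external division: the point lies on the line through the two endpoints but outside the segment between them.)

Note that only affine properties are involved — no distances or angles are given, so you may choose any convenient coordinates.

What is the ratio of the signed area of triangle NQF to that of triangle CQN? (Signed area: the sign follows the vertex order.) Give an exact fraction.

[NQF]:[CQN] = 1/175

Set C = (0, 0), Q = (1, 0), R = (0, 1); any affine frame gives the same invariant.
1. A is the midpoint of RC ⇒ A = (0, 1/2)
2. F lies on line CR with CF:FR = 4:3 ⇒ F = (0, 4/7)
3. K lies on line QC with QK:KC = 3:2 ⇒ K = (2/5, 0)
4. N lies on line KA with KN:NA = 5:(-1) ⇒ N = (-1/10, 5/8)
2·[NQF] = 1/280, 2·[CQN] = 5/8
[NQF]:[CQN] = 1/280:5/8 = 1/175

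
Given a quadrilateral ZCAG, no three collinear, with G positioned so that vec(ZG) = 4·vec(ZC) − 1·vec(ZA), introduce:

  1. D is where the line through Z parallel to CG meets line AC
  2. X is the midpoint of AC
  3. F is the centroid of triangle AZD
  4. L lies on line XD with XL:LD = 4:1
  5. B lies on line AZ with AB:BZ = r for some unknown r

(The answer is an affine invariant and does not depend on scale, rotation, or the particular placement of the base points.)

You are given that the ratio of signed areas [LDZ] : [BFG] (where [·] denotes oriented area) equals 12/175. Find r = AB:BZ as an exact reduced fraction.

r = -3

Work in coordinates with Z = (0, 0), C = (1, 0), A = (0, 1), G = (4, -1).
1. D is where the line through Z parallel to CG meets line AC ⇒ D = (3/2, -1/2)
2. X is the midpoint of AC ⇒ X = (1/2, 1/2)
3. F is the centroid of triangle AZD ⇒ F = (1/2, 1/6)
4. L lies on line XD with XL:LD = 4:1 ⇒ L = (13/10, -3/10)
5. With AB:BZ = r, write λ = r/(r+1) so B = A + λ·(Z−A); B is affine-linear in λ
Every point depending on B is an affine combination of B and λ-independent points, so each such coordinate is linear in λ; the λ² term in each signed area is a multiple of (Z−A)×(Z−A) = 0, so 2·[LDZ] and 2·[BFG] are each linear in λ. Evaluating at λ=0 and λ=1:
  2·[LDZ] = -1/5,   2·[BFG] = -7/2·λ + 7/3
So [LDZ]:[BFG] = (-1/5) / (-7/2·λ + 7/3). Setting this equal to 12/175:
  -1/5 = 12/175·(-7/2·λ + 7/3)  ⇒  λ = 3/2
Then r = λ/(1−λ) = (3/2)/(-1/2) = -3. Check: with r = -3, B = (0, -1/2) and [LDZ]:[BFG] = 12/175 as required.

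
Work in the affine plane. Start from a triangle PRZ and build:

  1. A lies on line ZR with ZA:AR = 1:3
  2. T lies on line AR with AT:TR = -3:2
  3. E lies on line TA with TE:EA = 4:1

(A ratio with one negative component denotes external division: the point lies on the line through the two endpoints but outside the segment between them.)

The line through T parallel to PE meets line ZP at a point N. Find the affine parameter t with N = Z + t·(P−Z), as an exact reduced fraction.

Choose coordinates P = (0, 0), R = (1, 0), Z = (0, 1).
1. A lies on line ZR with ZA:AR = 1:3 ⇒ A = (1/4, 3/4)
2. T lies on line AR with AT:TR = -3:2 ⇒ T = (5/2, -3/2)
3. E lies on line TA with TE:EA = 4:1 ⇒ E = (7/10, 3/10)
through T parallel to PE: direction (7/10, 3/10); meets ZP at N = (0, -18/7)
N = Z + t·(P−Z) with t = 25/7

t = 25/7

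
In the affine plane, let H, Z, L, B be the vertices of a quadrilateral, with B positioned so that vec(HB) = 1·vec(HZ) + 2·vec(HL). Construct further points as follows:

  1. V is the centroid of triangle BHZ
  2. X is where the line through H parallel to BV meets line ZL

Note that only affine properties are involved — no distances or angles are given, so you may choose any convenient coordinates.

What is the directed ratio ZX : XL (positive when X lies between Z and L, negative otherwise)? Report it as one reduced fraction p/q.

ZX:XL = 4

Set H = (0, 0), Z = (1, 0), L = (0, 1), B = (1, 2); any affine frame gives the same invariant.
1. V is the centroid of triangle BHZ ⇒ V = (2/3, 2/3)
2. X is where the line through H parallel to BV meets line ZL ⇒ X = (1/5, 4/5)
X = Z + t·(L−Z) with t = 4/5, so ZX:XL = t:(1−t) = 4/5:1/5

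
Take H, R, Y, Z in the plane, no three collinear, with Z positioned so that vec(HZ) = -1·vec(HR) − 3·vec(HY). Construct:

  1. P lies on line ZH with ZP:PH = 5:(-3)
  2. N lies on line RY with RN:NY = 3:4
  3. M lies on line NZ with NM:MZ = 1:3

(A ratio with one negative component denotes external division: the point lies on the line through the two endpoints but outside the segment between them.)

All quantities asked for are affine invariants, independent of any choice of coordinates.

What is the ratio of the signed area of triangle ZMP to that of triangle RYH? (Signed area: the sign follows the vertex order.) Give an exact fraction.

Work in coordinates with H = (0, 0), R = (1, 0), Y = (0, 1), Z = (-1, -3).
1. P lies on line ZH with ZP:PH = 5:(-3) ⇒ P = (3/2, 9/2)
2. N lies on line RY with RN:NY = 3:4 ⇒ N = (4/7, 3/7)
3. M lies on line NZ with NM:MZ = 1:3 ⇒ M = (5/28, -3/7)
2·[ZMP] = 135/56, 2·[RYH] = 1
[ZMP]:[RYH] = 135/56:1 = 135/56

[ZMP]:[RYH] = 135/56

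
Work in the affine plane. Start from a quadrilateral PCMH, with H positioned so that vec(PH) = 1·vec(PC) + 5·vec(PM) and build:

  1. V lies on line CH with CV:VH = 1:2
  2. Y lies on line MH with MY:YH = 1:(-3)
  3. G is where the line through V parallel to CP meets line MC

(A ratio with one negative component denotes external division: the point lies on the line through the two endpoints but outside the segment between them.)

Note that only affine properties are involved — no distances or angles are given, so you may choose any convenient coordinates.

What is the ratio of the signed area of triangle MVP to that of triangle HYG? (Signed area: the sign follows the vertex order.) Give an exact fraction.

[MVP]:[HYG] = 1/5

Work in coordinates with P = (0, 0), C = (1, 0), M = (0, 1), H = (1, 5).
1. V lies on line CH with CV:VH = 1:2 ⇒ V = (1, 5/3)
2. Y lies on line MH with MY:YH = 1:(-3) ⇒ Y = (-1/2, -1)
3. G is where the line through V parallel to CP meets line MC ⇒ G = (-2/3, 5/3)
2·[MVP] = -1, 2·[HYG] = -5
[MVP]:[HYG] = -1:-5 = 1/5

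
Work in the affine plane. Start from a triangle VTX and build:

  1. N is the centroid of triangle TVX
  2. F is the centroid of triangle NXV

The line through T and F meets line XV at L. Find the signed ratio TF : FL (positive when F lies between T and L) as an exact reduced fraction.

TF:FL = 8

Set V = (0, 0), T = (1, 0), X = (0, 1); any affine frame gives the same invariant.
1. N is the centroid of triangle TVX ⇒ N = (1/3, 1/3)
2. F is the centroid of triangle NXV ⇒ F = (1/9, 4/9)
line TF meets XV at L = (0, 1/2)
F = T + t·(L−T) with t = 8/9, so TF:FL = 8/9:1/9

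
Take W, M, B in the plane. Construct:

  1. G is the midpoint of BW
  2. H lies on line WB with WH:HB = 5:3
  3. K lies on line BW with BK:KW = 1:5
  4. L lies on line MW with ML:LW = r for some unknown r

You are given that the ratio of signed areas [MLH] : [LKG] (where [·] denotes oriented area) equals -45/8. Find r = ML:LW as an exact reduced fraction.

Work in coordinates with W = (0, 0), M = (1, 0), B = (0, 1).
1. G is the midpoint of BW ⇒ G = (0, 1/2)
2. H lies on line WB with WH:HB = 5:3 ⇒ H = (0, 5/8)
3. K lies on line BW with BK:KW = 1:5 ⇒ K = (0, 5/6)
4. With ML:LW = r, write λ = r/(r+1) so L = M + λ·(W−M); L is affine-linear in λ
Every point depending on L is an affine combination of L and λ-independent points, so each such coordinate is linear in λ; the λ² term in each signed area is a multiple of (W−M)×(W−M) = 0, so 2·[MLH] and 2·[LKG] are each linear in λ. Evaluating at λ=0 and λ=1:
  2·[MLH] = -5/8·λ,   2·[LKG] = -1/3·λ + 1/3
So [MLH]:[LKG] = (-5/8·λ) / (-1/3·λ + 1/3). Setting this equal to -45/8:
  -5/8·λ = -45/8·(-1/3·λ + 1/3)  ⇒  λ = 3/4
Then r = λ/(1−λ) = (3/4)/(1/4) = 3. Check: with r = 3, L = (1/4, 0) and [MLH]:[LKG] = -45/8 as required.

r = 3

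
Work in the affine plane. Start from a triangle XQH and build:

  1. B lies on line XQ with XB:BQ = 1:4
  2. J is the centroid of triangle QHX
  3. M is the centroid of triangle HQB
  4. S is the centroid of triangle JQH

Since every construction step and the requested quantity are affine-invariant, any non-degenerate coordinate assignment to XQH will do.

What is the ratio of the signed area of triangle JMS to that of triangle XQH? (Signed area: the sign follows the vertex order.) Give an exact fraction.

[JMS]:[XQH] = 1/135

Work in coordinates with X = (0, 0), Q = (1, 0), H = (0, 1).
1. B lies on line XQ with XB:BQ = 1:4 ⇒ B = (1/5, 0)
2. J is the centroid of triangle QHX ⇒ J = (1/3, 1/3)
3. M is the centroid of triangle HQB ⇒ M = (2/5, 1/3)
4. S is the centroid of triangle JQH ⇒ S = (4/9, 4/9)
2·[JMS] = 1/135, 2·[XQH] = 1
[JMS]:[XQH] = 1/135:1 = 1/135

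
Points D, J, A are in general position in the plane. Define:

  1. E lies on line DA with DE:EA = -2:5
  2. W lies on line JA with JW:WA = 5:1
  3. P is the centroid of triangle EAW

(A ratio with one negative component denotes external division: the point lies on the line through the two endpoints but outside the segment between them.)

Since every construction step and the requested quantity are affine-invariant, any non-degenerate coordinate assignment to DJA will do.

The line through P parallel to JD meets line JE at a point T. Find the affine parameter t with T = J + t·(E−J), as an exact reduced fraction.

Set D = (0, 0), J = (1, 0), A = (0, 1); any affine frame gives the same invariant.
1. E lies on line DA with DE:EA = -2:5 ⇒ E = (0, -2/3)
2. W lies on line JA with JW:WA = 5:1 ⇒ W = (1/6, 5/6)
3. P is the centroid of triangle EAW ⇒ P = (1/18, 7/18)
through P parallel to JD: direction (-1, 0); meets JE at T = (19/12, 7/18)
T = J + t·(E−J) with t = -7/12

t = -7/12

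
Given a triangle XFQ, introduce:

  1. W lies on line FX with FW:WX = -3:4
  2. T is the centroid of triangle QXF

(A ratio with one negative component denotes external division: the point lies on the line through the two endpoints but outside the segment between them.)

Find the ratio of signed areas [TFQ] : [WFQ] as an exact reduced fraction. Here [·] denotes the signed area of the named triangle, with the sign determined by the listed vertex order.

[TFQ]:[WFQ] = -1/9

Choose coordinates X = (0, 0), F = (1, 0), Q = (0, 1).
1. W lies on line FX with FW:WX = -3:4 ⇒ W = (4, 0)
2. T is the centroid of triangle QXF ⇒ T = (1/3, 1/3)
2·[TFQ] = 1/3, 2·[WFQ] = -3
[TFQ]:[WFQ] = 1/3:-3 = -1/9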